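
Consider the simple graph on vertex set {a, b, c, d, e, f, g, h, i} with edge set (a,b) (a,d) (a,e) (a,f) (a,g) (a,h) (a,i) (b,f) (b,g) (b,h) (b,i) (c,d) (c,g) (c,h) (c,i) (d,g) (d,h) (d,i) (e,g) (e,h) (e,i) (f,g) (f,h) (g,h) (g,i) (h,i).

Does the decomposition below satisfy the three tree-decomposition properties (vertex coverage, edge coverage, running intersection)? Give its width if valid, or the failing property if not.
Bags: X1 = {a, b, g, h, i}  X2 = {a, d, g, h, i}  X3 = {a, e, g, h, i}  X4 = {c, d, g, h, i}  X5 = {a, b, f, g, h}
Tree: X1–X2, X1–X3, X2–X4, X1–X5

Yes; width 4.

Every vertex of G appears in some bag (union = {a, b, c, d, e, f, g, h, i}); every edge is covered by a bag; and for each vertex v the set of bags containing v is connected in the bag tree. The decomposition is therefore valid. The largest bag has 5 vertices, so the width is 4.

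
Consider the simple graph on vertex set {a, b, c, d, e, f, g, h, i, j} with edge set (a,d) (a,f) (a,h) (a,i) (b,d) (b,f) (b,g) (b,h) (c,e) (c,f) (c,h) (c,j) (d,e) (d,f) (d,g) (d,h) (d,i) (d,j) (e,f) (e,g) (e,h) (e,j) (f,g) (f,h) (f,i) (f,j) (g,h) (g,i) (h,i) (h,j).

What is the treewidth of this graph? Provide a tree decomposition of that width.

Treewidth 4.
One such decomposition:
Bags: B1 = {d, e, f, g, h}  B2 = {b, d, f, g, h}  B3 = {d, e, f, h, j}  B4 = {d, f, g, h, i}  B5 = {a, d, f, h, i}  B6 = {c, e, f, h, j}
Tree: B1–B2, B1–B3, B1–B4, B4–B5, B3–B6

Every bag has size at most 5, so the width is 5 − 1 = 4 and tw(G) ≤ 4. On the other hand G contains the 5-clique {d, e, f, g, h}. A clique must lie in a single bag of any decomposition, so no decomposition can have width below 4. Hence tw(G) = 4 exactly.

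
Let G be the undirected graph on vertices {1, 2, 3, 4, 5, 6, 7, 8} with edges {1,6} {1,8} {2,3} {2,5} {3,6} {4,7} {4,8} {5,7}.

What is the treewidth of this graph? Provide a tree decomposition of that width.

Every bag has size at most 3, so the width is 3 − 1 = 2 and tw(G) ≤ 2. The edges 2–5–7–4–8–1–6–3–2 form a cycle, so G is not a tree and its treewidth is at least 2. Therefore the treewidth is 2.

Treewidth 2.
One such decomposition:
Bags: B1 = {2, 5, 7}  B2 = {2, 4, 7}  B3 = {2, 4, 8}  B4 = {1, 2, 8}  B5 = {1, 2, 6}  B6 = {2, 3, 6}
Tree: B1–B2, B2–B3, B3–B4, B4–B5, B5–B6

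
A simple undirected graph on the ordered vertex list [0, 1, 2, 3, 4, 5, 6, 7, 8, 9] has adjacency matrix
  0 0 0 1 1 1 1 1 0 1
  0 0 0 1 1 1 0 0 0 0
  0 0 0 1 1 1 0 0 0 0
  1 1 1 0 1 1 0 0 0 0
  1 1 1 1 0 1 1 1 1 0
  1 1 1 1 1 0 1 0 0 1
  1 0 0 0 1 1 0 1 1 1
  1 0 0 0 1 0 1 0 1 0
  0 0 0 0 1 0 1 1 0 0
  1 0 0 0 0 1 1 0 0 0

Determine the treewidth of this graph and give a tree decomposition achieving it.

Treewidth 3.
One optimal decomposition is:
Bags: B1 = {1, 3, 4, 5}  B2 = {0, 3, 4, 5}  B3 = {0, 4, 5, 6}  B4 = {2, 3, 4, 5}  B5 = {0, 5, 6, 9}  B6 = {0, 4, 6, 7}  B7 = {4, 6, 7, 8}
Tree: B1–B2, B2–B3, B2–B4, B3–B5, B3–B6, B6–B7

The largest bag has 4 vertices, giving width 3; this decomposition certifies tw(G) ≤ 3. For the lower bound, the 4 vertices {0, 5, 6, 9} are pairwise adjacent, and any tree decomposition puts a clique entirely inside one bag — forcing width ≥ 3. Hence tw(G) = 3 exactly.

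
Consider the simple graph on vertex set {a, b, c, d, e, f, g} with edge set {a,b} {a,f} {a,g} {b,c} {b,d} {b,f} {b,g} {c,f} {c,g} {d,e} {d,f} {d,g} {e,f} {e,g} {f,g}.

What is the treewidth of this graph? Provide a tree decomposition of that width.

Treewidth 3.
One optimal decomposition is:
Bags: B1 = {b, d, f, g}  B2 = {a, b, f, g}  B3 = {b, c, f, g}  B4 = {d, e, f, g}
Tree: B1–B2, B1–B3, B1–B4

The largest bag has 4 vertices, giving width 3; this decomposition certifies tw(G) ≤ 3. On the other hand G contains the 4-clique {d, e, f, g}. A clique must lie in a single bag of any decomposition, so no decomposition can have width below 3. Hence tw(G) = 3 exactly.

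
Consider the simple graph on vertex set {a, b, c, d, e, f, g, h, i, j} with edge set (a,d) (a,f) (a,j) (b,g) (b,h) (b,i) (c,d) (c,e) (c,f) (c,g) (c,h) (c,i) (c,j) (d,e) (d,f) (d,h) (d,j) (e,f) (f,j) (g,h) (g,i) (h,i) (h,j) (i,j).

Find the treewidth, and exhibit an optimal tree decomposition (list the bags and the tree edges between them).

Each bag holds 4 vertices, so the decomposition has width 3, which upper-bounds the treewidth. On the other hand G contains the 4-clique {c, d, h, j}. A clique must lie in a single bag of any decomposition, so no decomposition can have width below 3. Therefore the treewidth is 3.

Treewidth 3.
Bags: B1 = {c, d, e, f}  B2 = {c, d, f, j}  B3 = {a, d, f, j}  B4 = {c, d, h, j}  B5 = {c, h, i, j}  B6 = {c, g, h, i}  B7 = {b, g, h, i}
Tree: B1–B2, B2–B3, B2–B4, B4–B5, B5–B6, B6–B7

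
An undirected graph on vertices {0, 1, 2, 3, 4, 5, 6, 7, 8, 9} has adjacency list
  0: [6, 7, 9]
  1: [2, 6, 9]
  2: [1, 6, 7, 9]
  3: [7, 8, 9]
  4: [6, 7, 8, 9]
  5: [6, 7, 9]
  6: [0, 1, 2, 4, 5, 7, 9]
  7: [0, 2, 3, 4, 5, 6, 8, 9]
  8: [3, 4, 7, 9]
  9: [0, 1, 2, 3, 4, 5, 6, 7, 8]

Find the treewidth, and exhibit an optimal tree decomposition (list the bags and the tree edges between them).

Treewidth 3.
Bags: B1 = {4, 6, 7, 9}  B2 = {4, 7, 8, 9}  B3 = {5, 6, 7, 9}  B4 = {2, 6, 7, 9}  B5 = {1, 2, 6, 9}  B6 = {3, 7, 8, 9}  B7 = {0, 6, 7, 9}
Tree: B1–B2, B1–B3, B1–B4, B4–B5, B2–B6, B1–B7

Every bag has size at most 4, so the width is 4 − 1 = 3 and tw(G) ≤ 3. For the lower bound, the 4 vertices {1, 2, 6, 9} are pairwise adjacent, and any tree decomposition puts a clique entirely inside one bag — forcing width ≥ 3. Hence tw(G) = 3 exactly.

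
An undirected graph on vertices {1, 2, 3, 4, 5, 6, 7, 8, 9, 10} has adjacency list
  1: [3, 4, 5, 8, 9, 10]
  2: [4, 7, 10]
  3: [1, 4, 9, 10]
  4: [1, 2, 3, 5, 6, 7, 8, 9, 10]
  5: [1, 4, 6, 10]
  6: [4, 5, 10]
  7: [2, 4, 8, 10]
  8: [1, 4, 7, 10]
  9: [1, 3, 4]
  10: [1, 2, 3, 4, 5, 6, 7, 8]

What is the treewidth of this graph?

A width-3 tree decomposition is:
Bags: B1 = {1, 4, 5, 10}  B2 = {1, 4, 8, 10}  B3 = {4, 5, 6, 10}  B4 = {4, 7, 8, 10}  B5 = {1, 3, 4, 10}  B6 = {2, 4, 7, 10}  B7 = {1, 3, 4, 9}
Tree: B1–B2, B1–B3, B2–B4, B1–B5, B4–B6, B5–B7
The largest bag has 4 vertices, giving width 3; this decomposition certifies tw(G) ≤ 3. For the lower bound, the 4 vertices {1, 3, 4, 9} are pairwise adjacent, and any tree decomposition puts a clique entirely inside one bag — forcing width ≥ 3. Hence tw(G) = 3 exactly.

3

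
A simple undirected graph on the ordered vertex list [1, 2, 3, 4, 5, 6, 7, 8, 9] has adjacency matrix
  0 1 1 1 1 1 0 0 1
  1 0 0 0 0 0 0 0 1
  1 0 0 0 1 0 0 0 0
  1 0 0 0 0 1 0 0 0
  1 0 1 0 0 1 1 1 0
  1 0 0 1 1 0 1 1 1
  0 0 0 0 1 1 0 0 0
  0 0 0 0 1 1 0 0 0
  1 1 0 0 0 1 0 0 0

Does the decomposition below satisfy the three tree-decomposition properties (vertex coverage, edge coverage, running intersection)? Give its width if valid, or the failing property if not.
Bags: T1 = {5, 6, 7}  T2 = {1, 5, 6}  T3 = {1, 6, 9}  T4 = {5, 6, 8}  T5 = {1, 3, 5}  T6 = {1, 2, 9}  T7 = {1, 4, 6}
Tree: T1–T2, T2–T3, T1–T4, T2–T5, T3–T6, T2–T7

Checking the three conditions: (i) the bags cover all of {1, 2, 3, 4, 5, 6, 7, 8, 9}; (ii) for each edge, some bag contains both endpoints; (iii) the bags containing any fixed vertex form a subtree. All hold, so the decomposition is valid with width 3 − 1 = 2.

Yes; width 2.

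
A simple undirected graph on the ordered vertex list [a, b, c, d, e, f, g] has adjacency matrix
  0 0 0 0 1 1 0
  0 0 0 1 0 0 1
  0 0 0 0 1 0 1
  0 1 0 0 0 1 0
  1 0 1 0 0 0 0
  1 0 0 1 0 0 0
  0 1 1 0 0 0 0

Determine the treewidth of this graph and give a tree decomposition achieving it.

The largest bag has 3 vertices, giving width 2; this decomposition certifies tw(G) ≤ 2. Since e–a–f–d–b–g–c–e is a cycle in G, G is not acyclic. Forests are exactly the graphs of treewidth ≤ 1, so tw(G) ≥ 2. Combining the bounds, tw(G) = 2.

Treewidth 2.
Bags: B1 = {a, e, f}  B2 = {d, e, f}  B3 = {b, d, e}  B4 = {b, e, g}  B5 = {c, e, g}
Tree: B1–B2, B2–B3, B3–B4, B4–B5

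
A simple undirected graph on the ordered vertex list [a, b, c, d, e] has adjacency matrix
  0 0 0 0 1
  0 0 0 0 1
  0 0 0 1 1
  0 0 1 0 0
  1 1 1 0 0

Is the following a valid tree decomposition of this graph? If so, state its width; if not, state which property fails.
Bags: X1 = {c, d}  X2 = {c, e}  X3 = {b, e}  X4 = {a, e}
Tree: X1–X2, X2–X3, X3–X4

Vertex coverage: the bags together contain {a, b, c, d, e}, the full vertex set. Edge coverage: each edge of G has both endpoints in at least one bag. Running intersection: for every vertex, the bags containing it form a connected subtree. All three properties hold, so this is a valid tree decomposition of width max|bag| − 1 = 1, and hence tw(G) ≤ 1.

Yes; width 1.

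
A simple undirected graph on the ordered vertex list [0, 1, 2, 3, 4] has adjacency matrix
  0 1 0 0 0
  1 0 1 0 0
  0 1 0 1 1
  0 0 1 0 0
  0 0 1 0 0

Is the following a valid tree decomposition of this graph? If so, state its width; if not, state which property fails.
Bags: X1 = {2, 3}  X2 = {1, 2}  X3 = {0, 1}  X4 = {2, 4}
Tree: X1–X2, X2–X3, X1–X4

Yes; width 1.

Every vertex of G appears in some bag (union = {0, 1, 2, 3, 4}); every edge is covered by a bag; and for each vertex v the set of bags containing v is connected in the bag tree. The decomposition is therefore valid. The largest bag has 2 vertices, so the width is 1.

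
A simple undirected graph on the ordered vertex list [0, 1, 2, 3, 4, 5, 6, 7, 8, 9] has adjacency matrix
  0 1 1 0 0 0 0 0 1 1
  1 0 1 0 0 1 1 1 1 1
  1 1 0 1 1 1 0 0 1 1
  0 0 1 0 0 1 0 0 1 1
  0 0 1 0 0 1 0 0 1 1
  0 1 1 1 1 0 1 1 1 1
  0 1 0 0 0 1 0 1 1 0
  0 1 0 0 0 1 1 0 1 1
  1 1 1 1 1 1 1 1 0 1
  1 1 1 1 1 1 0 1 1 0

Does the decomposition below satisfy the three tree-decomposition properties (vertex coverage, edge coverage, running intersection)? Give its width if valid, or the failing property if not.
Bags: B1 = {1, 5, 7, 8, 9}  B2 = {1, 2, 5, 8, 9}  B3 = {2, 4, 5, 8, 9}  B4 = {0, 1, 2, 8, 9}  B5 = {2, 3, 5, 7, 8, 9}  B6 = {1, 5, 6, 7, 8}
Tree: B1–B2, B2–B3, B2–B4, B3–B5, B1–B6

No — bags containing vertex 7 are not connected in the tree.

A tree decomposition must satisfy three properties: every vertex lies in some bag; for every edge, both endpoints lie together in some bag; and for every vertex, the bags containing it form a connected subtree. Here bags containing vertex 7 are not connected in the tree, so the decomposition is invalid.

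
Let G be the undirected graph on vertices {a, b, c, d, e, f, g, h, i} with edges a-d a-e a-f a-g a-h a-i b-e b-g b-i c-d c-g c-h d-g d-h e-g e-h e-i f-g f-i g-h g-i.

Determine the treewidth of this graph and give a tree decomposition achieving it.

Treewidth 3.
One optimal decomposition is:
Bags: B1 = {a, e, g, i}  B2 = {a, e, g, h}  B3 = {a, f, g, i}  B4 = {a, d, g, h}  B5 = {b, e, g, i}  B6 = {c, d, g, h}
Tree: B1–B2, B1–B3, B2–B4, B1–B5, B4–B6

Every bag has size at most 4, so the width is 4 − 1 = 3 and tw(G) ≤ 3. Conversely, {c, d, g, h} is a clique of size 4, and the vertices of any clique must share a bag in every tree decomposition; so some bag has ≥ 4 vertices and tw(G) ≥ 3. Hence tw(G) = 3 exactly.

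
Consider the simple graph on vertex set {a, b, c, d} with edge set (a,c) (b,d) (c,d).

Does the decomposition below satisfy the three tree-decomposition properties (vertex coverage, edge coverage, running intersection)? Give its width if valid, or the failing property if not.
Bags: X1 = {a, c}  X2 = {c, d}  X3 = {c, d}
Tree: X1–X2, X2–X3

A tree decomposition must satisfy three properties: every vertex lies in some bag; for every edge, both endpoints lie together in some bag; and for every vertex, the bags containing it form a connected subtree. Here vertex b appears in no bag, so the decomposition is invalid.

No — vertex b appears in no bag.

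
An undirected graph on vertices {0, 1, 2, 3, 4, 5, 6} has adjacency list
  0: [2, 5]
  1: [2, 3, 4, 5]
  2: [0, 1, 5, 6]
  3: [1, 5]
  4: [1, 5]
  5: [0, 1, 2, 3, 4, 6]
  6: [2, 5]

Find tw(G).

A width-2 tree decomposition is:
Bags: B1 = {1, 3, 5}  B2 = {1, 2, 5}  B3 = {0, 2, 5}  B4 = {1, 4, 5}  B5 = {2, 5, 6}
Tree: B1–B2, B2–B3, B1–B4, B2–B5
Every bag has size at most 3, so the width is 3 − 1 = 2 and tw(G) ≤ 2. On the other hand G contains the 3-clique {0, 2, 5}. A clique must lie in a single bag of any decomposition, so no decomposition can have width below 2. The upper and lower bounds meet at 2, so that is the treewidth.

2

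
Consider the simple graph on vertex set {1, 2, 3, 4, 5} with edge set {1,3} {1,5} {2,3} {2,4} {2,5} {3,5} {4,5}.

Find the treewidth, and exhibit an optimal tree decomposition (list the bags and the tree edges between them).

Treewidth 2.
Bags: B1 = {2, 3, 5}  B2 = {2, 4, 5}  B3 = {1, 3, 5}
Tree: B1–B2, B1–B3

Each bag holds 3 vertices, so the decomposition has width 2, which upper-bounds the treewidth. On the other hand G contains the 3-clique {1, 3, 5}. A clique must lie in a single bag of any decomposition, so no decomposition can have width below 2. Combining the bounds, tw(G) = 2.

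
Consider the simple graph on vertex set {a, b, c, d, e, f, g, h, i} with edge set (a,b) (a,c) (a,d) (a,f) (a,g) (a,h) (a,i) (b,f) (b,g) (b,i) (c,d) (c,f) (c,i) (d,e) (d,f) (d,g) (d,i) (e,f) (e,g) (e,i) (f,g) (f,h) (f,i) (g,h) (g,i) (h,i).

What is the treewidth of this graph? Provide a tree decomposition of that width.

Every bag has size at most 5, so the width is 5 − 1 = 4 and tw(G) ≤ 4. Conversely, {d, e, f, g, i} is a clique of size 5, and the vertices of any clique must share a bag in every tree decomposition; so some bag has ≥ 5 vertices and tw(G) ≥ 4. The upper and lower bounds meet at 4, so that is the treewidth.

Treewidth 4.
Bags: B1 = {a, c, d, f, i}  B2 = {a, d, f, g, i}  B3 = {a, b, f, g, i}  B4 = {a, f, g, h, i}  B5 = {d, e, f, g, i}
Tree: B1–B2, B2–B3, B2–B4, B2–B5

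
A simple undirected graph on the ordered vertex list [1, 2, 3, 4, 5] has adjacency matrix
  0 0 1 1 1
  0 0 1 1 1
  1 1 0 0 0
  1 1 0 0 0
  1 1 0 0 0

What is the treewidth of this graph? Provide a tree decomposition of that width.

Treewidth 2.
One such decomposition:
Bags: B1 = {1, 2, 4}  B2 = {1, 2, 3}  B3 = {1, 2, 5}
Tree: B1–B2, B2–B3

Every bag has size at most 3, so the width is 3 − 1 = 2 and tw(G) ≤ 2. For the lower bound, G contains the cycle 2–4–1–3–2, so G is not a forest; only forests have treewidth ≤ 1, hence tw(G) ≥ 2. The upper and lower bounds meet at 2, so that is the treewidth.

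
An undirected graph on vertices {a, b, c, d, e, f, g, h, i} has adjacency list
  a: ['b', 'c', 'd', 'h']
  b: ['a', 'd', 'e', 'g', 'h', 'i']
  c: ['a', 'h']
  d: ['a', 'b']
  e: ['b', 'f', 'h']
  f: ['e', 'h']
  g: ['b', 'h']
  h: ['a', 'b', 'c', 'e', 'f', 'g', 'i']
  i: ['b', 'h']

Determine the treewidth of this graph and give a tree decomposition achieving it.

Every bag has size at most 3, so the width is 3 − 1 = 2 and tw(G) ≤ 2. Conversely, {a, b, d} is a clique of size 3, and the vertices of any clique must share a bag in every tree decomposition; so some bag has ≥ 3 vertices and tw(G) ≥ 2. Hence tw(G) = 2 exactly.

Treewidth 2.
One such decomposition:
Bags: B1 = {a, b, h}  B2 = {a, b, d}  B3 = {b, e, h}  B4 = {b, g, h}  B5 = {e, f, h}  B6 = {a, c, h}  B7 = {b, h, i}
Tree: B1–B2, B1–B3, B3–B4, B3–B5, B1–B6, B1–B7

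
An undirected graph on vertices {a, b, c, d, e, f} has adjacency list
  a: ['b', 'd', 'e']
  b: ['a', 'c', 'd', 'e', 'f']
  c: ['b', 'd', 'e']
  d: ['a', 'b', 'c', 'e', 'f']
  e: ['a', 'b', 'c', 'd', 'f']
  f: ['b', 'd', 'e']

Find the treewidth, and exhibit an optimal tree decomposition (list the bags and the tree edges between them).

Treewidth 3.
One optimal decomposition is:
Bags: B1 = {b, c, d, e}  B2 = {a, b, d, e}  B3 = {b, d, e, f}
Tree: B1–B2, B1–B3

Every bag has size at most 4, so the width is 4 − 1 = 3 and tw(G) ≤ 3. For the lower bound, the 4 vertices {a, b, d, e} are pairwise adjacent, and any tree decomposition puts a clique entirely inside one bag — forcing width ≥ 3. Therefore the treewidth is 3.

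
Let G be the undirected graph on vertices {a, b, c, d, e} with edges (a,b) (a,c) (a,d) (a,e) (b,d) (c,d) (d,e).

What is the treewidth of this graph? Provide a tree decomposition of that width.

Every bag has size at most 3, so the width is 3 − 1 = 2 and tw(G) ≤ 2. For the lower bound, the 3 vertices {a, d, e} are pairwise adjacent, and any tree decomposition puts a clique entirely inside one bag — forcing width ≥ 2. Therefore the treewidth is 2.

Treewidth 2.
One optimal decomposition is:
Bags: B1 = {a, b, d}  B2 = {a, c, d}  B3 = {a, d, e}
Tree: B1–B2, B2–B3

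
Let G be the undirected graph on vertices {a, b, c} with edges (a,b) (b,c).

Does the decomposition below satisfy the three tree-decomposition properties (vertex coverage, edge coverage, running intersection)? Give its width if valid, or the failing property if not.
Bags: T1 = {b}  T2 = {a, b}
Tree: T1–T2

No — vertex c appears in no bag.

A tree decomposition must satisfy three properties: every vertex lies in some bag; for every edge, both endpoints lie together in some bag; and for every vertex, the bags containing it form a connected subtree. Here vertex c appears in no bag, so the decomposition is invalid.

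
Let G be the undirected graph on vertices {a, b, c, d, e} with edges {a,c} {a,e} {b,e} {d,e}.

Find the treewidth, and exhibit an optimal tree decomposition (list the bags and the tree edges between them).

Every bag has size at most 2, so the width is 2 − 1 = 1 and tw(G) ≤ 1. G has an edge, so its treewidth is at least 1. Therefore the treewidth is 1.

Treewidth 1.
One such decomposition:
Bags: B1 = {d, e}  B2 = {a, e}  B3 = {b, e}  B4 = {a, c}
Tree: B1–B2, B2–B3, B2–B4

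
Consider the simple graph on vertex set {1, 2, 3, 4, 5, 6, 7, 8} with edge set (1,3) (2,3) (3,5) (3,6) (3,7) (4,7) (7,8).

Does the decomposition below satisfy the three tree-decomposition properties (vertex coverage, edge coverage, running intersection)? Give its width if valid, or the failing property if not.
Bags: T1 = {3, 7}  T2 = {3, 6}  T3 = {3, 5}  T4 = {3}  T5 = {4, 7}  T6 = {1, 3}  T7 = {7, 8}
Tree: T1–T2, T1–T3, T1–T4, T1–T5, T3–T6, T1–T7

A tree decomposition must satisfy three properties: every vertex lies in some bag; for every edge, both endpoints lie together in some bag; and for every vertex, the bags containing it form a connected subtree. Here vertex 2 appears in no bag, so the decomposition is invalid.

No — vertex 2 appears in no bag.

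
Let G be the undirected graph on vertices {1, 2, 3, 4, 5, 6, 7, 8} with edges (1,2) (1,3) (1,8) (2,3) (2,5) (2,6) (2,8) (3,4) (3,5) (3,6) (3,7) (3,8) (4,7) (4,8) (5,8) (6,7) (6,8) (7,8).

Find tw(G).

A width-3 tree decomposition is:
Bags: B1 = {2, 3, 5, 8}  B2 = {2, 3, 6, 8}  B3 = {3, 6, 7, 8}  B4 = {3, 4, 7, 8}  B5 = {1, 2, 3, 8}
Tree: B1–B2, B2–B3, B3–B4, B1–B5
Every bag has size at most 4, so the width is 4 − 1 = 3 and tw(G) ≤ 3. On the other hand G contains the 4-clique {1, 2, 3, 8}. A clique must lie in a single bag of any decomposition, so no decomposition can have width below 3. Hence tw(G) = 3 exactly.

3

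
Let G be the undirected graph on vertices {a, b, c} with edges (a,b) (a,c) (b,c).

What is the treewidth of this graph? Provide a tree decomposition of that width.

A single bag containing all 3 vertices is trivially a valid decomposition of width 2. On the other hand G contains the 3-clique {a, b, c}. A clique must lie in a single bag of any decomposition, so no decomposition can have width below 2. The upper and lower bounds meet at 2, so that is the treewidth.

Treewidth 2.
Bags: B1 = {a, b, c}
Tree: (single bag)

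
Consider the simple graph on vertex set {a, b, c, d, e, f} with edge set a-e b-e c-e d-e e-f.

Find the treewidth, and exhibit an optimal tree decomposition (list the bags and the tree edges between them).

Every bag has size at most 2, so the width is 2 − 1 = 1 and tw(G) ≤ 1. Any graph with an edge has treewidth ≥ 1, and G has the edge c–e. Hence tw(G) = 1 exactly.

Treewidth 1.
Bags: B1 = {c, e}  B2 = {b, e}  B3 = {d, e}  B4 = {a, e}  B5 = {e, f}
Tree: B1–B2, B2–B3, B1–B4, B3–B5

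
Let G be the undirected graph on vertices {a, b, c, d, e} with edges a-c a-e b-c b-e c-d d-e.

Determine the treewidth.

A width-2 tree decomposition is:
Bags: B1 = {c, d, e}  B2 = {a, c, e}  B3 = {b, c, e}
Tree: B1–B2, B2–B3
Every bag has size at most 3, so the width is 3 − 1 = 2 and tw(G) ≤ 2. For the lower bound, G contains the cycle e–d–c–a–e, so G is not a forest; only forests have treewidth ≤ 1, hence tw(G) ≥ 2. Therefore the treewidth is 2.

2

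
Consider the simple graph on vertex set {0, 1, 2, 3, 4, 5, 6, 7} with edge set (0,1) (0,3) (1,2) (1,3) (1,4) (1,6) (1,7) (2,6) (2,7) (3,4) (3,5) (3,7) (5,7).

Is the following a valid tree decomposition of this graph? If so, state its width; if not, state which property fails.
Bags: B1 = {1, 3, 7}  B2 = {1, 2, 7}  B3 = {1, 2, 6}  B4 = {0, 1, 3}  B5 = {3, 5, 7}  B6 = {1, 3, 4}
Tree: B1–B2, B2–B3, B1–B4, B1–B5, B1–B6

Yes; width 2.

Every vertex of G appears in some bag (union = {0, 1, 2, 3, 4, 5, 6, 7}); every edge is covered by a bag; and for each vertex v the set of bags containing v is connected in the bag tree. The decomposition is therefore valid. The largest bag has 3 vertices, so the width is 2.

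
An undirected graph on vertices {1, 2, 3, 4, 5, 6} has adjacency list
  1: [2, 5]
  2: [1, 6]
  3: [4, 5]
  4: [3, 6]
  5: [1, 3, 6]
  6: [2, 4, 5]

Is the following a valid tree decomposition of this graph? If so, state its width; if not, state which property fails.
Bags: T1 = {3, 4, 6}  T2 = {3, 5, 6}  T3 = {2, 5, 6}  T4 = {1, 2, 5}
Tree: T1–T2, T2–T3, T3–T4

Checking the three conditions: (i) the bags cover all of {1, 2, 3, 4, 5, 6}; (ii) for each edge, some bag contains both endpoints; (iii) the bags containing any fixed vertex form a subtree. All hold, so the decomposition is valid with width 3 − 1 = 2.

Yes; width 2.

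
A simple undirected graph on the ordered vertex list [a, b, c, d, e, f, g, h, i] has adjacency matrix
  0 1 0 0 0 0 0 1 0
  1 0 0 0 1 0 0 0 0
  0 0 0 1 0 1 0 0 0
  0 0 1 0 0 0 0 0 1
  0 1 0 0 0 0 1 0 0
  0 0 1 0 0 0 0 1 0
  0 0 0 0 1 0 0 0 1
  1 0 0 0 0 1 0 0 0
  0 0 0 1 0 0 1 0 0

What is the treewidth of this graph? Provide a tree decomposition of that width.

Each bag holds 3 vertices, so the decomposition has width 2, which upper-bounds the treewidth. For the lower bound, G contains the cycle a–h–f–c–d–i–g–e–b–a, so G is not a forest; only forests have treewidth ≤ 1, hence tw(G) ≥ 2. The upper and lower bounds meet at 2, so that is the treewidth.

Treewidth 2.
One optimal decomposition is:
Bags: B1 = {a, f, h}  B2 = {a, c, f}  B3 = {a, c, d}  B4 = {a, d, i}  B5 = {a, g, i}  B6 = {a, e, g}  B7 = {a, b, e}
Tree: B1–B2, B2–B3, B3–B4, B4–B5, B5–B6, B6–B7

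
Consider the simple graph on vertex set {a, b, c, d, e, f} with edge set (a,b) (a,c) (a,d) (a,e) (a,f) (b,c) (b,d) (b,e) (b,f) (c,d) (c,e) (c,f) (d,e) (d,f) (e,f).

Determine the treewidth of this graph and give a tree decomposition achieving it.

Treewidth 5.
One optimal decomposition is:
Bags: B1 = {a, b, c, d, e, f}
Tree: (single bag)

A single bag containing all 6 vertices is trivially a valid decomposition of width 5. For the lower bound, the 6 vertices {a, b, c, d, e, f} are pairwise adjacent, and any tree decomposition puts a clique entirely inside one bag — forcing width ≥ 5. Hence tw(G) = 5 exactly.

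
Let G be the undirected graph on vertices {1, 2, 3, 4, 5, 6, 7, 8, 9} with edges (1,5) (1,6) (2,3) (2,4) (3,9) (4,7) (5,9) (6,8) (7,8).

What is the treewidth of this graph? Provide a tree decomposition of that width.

Each bag holds 3 vertices, so the decomposition has width 2, which upper-bounds the treewidth. The edges 2–4–7–8–6–1–5–9–3–2 form a cycle, so G is not a tree and its treewidth is at least 2. The upper and lower bounds meet at 2, so that is the treewidth.

Treewidth 2.
Bags: B1 = {2, 4, 7}  B2 = {2, 7, 8}  B3 = {2, 6, 8}  B4 = {1, 2, 6}  B5 = {1, 2, 5}  B6 = {2, 5, 9}  B7 = {2, 3, 9}
Tree: B1–B2, B2–B3, B3–B4, B4–B5, B5–B6, B6–B7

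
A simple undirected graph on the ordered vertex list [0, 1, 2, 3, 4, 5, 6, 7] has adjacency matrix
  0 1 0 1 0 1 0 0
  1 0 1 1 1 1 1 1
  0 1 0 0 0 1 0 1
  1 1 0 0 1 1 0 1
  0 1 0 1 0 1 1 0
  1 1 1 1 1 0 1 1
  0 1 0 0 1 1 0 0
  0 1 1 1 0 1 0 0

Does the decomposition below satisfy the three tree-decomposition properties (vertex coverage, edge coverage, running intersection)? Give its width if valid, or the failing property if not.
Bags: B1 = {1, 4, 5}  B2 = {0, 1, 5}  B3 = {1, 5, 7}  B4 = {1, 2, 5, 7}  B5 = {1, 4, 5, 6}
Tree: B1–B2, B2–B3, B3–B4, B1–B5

No — vertex 3 appears in no bag.

A tree decomposition must satisfy three properties: every vertex lies in some bag; for every edge, both endpoints lie together in some bag; and for every vertex, the bags containing it form a connected subtree. Here vertex 3 appears in no bag, so the decomposition is invalid.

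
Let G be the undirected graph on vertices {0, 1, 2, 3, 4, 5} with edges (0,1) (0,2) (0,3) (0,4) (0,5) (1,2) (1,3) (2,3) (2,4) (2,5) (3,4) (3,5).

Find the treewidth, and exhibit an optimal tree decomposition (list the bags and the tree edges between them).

Each bag holds 4 vertices, so the decomposition has width 3, which upper-bounds the treewidth. For the lower bound, the 4 vertices {0, 1, 2, 3} are pairwise adjacent, and any tree decomposition puts a clique entirely inside one bag — forcing width ≥ 3. Therefore the treewidth is 3.

Treewidth 3.
Bags: B1 = {0, 1, 2, 3}  B2 = {0, 2, 3, 4}  B3 = {0, 2, 3, 5}
Tree: B1–B2, B2–B3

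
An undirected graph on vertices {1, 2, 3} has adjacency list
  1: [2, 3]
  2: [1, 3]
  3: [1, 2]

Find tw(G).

2

A width-2 tree decomposition is:
Bags: B1 = {1, 2, 3}
Tree: (single bag)
With just one bag of size 3, the width is 3 − 1 = 2, so tw(G) ≤ 2. On the other hand G contains the 3-clique {1, 2, 3}. A clique must lie in a single bag of any decomposition, so no decomposition can have width below 2. The upper and lower bounds meet at 2, so that is the treewidth.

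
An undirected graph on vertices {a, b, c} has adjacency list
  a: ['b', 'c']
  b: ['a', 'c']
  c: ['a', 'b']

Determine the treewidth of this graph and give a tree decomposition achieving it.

A single bag containing all 3 vertices is trivially a valid decomposition of width 2. Conversely, {a, b, c} is a clique of size 3, and the vertices of any clique must share a bag in every tree decomposition; so some bag has ≥ 3 vertices and tw(G) ≥ 2. Therefore the treewidth is 2.

Treewidth 2.
One such decomposition:
Bags: B1 = {a, b, c}
Tree: (single bag)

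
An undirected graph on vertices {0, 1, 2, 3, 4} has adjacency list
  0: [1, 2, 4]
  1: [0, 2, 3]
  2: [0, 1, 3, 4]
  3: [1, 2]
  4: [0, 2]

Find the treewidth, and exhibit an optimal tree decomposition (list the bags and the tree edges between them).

Treewidth 2.
One such decomposition:
Bags: B1 = {1, 2, 3}  B2 = {0, 1, 2}  B3 = {0, 2, 4}
Tree: B1–B2, B2–B3

The largest bag has 3 vertices, giving width 2; this decomposition certifies tw(G) ≤ 2. Conversely, {0, 1, 2} is a clique of size 3, and the vertices of any clique must share a bag in every tree decomposition; so some bag has ≥ 3 vertices and tw(G) ≥ 2. Hence tw(G) = 2 exactly.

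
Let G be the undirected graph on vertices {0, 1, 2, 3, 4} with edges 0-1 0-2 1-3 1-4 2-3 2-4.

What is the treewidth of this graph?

2

A width-2 tree decomposition is:
Bags: B1 = {1, 2, 3}  B2 = {0, 1, 2}  B3 = {1, 2, 4}
Tree: B1–B2, B2–B3
Every bag has size at most 3, so the width is 3 − 1 = 2 and tw(G) ≤ 2. Since 3–2–0–1–3 is a cycle in G, G is not acyclic. Forests are exactly the graphs of treewidth ≤ 1, so tw(G) ≥ 2. The upper and lower bounds meet at 2, so that is the treewidth.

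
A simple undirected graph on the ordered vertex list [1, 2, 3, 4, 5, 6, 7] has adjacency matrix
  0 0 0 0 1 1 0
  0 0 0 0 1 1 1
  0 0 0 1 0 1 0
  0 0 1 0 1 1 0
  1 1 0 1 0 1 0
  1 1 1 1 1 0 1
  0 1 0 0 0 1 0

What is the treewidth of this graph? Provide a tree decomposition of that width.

Treewidth 2.
Bags: B1 = {1, 5, 6}  B2 = {2, 5, 6}  B3 = {4, 5, 6}  B4 = {3, 4, 6}  B5 = {2, 6, 7}
Tree: B1–B2, B1–B3, B3–B4, B2–B5

Each bag holds 3 vertices, so the decomposition has width 2, which upper-bounds the treewidth. Conversely, {3, 4, 6} is a clique of size 3, and the vertices of any clique must share a bag in every tree decomposition; so some bag has ≥ 3 vertices and tw(G) ≥ 2. Combining the bounds, tw(G) = 2.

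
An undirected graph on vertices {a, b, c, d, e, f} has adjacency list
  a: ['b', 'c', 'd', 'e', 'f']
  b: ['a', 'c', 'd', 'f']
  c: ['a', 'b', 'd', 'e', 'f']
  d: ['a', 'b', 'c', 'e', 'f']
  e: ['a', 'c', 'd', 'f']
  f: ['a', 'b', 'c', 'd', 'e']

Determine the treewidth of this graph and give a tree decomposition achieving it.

Treewidth 4.
One optimal decomposition is:
Bags: B1 = {a, b, c, d, f}  B2 = {a, c, d, e, f}
Tree: B1–B2

Every bag has size at most 5, so the width is 5 − 1 = 4 and tw(G) ≤ 4. On the other hand G contains the 5-clique {a, c, d, e, f}. A clique must lie in a single bag of any decomposition, so no decomposition can have width below 4. Combining the bounds, tw(G) = 4.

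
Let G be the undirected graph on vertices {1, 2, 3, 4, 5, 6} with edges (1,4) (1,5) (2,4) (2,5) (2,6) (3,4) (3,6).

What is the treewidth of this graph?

A width-2 tree decomposition is:
Bags: B1 = {1, 4, 5}  B2 = {2, 4, 5}  B3 = {2, 3, 4}  B4 = {2, 3, 6}
Tree: B1–B2, B2–B3, B3–B4
The largest bag has 3 vertices, giving width 2; this decomposition certifies tw(G) ≤ 2. The edges 1–5–2–4–1 form a cycle, so G is not a tree and its treewidth is at least 2. Hence tw(G) = 2 exactly.

2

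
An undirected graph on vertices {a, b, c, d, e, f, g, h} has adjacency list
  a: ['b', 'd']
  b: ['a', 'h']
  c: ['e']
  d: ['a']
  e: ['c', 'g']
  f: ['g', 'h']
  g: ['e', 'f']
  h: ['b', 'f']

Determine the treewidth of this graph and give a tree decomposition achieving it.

Every bag has size at most 2, so the width is 2 − 1 = 1 and tw(G) ≤ 1. G has an edge, so its treewidth is at least 1. Therefore the treewidth is 1.

Treewidth 1.
One such decomposition:
Bags: B1 = {a, d}  B2 = {a, b}  B3 = {b, h}  B4 = {f, h}  B5 = {f, g}  B6 = {e, g}  B7 = {c, e}
Tree: B1–B2, B2–B3, B3–B4, B4–B5, B5–B6, B6–B7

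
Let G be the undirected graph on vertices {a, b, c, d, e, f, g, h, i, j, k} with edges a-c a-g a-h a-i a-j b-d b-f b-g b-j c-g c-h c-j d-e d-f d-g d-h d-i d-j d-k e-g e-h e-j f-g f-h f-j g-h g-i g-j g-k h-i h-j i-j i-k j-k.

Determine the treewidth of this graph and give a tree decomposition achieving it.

Every bag has size at most 5, so the width is 5 − 1 = 4 and tw(G) ≤ 4. For the lower bound, the 5 vertices {d, e, g, h, j} are pairwise adjacent, and any tree decomposition puts a clique entirely inside one bag — forcing width ≥ 4. The upper and lower bounds meet at 4, so that is the treewidth.

Treewidth 4.
One optimal decomposition is:
Bags: B1 = {d, g, i, j, k}  B2 = {d, g, h, i, j}  B3 = {d, f, g, h, j}  B4 = {b, d, f, g, j}  B5 = {a, g, h, i, j}  B6 = {a, c, g, h, j}  B7 = {d, e, g, h, j}
Tree: B1–B2, B2–B3, B3–B4, B2–B5, B5–B6, B2–B7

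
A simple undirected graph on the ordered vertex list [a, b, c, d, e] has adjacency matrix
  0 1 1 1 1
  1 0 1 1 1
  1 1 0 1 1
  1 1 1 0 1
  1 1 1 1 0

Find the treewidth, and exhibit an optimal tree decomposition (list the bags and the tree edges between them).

With just one bag of size 5, the width is 5 − 1 = 4, so tw(G) ≤ 4. On the other hand G contains the 5-clique {a, b, c, d, e}. A clique must lie in a single bag of any decomposition, so no decomposition can have width below 4. Combining the bounds, tw(G) = 4.

Treewidth 4.
Bags: B1 = {a, b, c, d, e}
Tree: (single bag)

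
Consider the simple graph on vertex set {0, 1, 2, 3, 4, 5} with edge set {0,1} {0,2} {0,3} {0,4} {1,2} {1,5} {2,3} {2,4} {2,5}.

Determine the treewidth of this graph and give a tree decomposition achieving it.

Each bag holds 3 vertices, so the decomposition has width 2, which upper-bounds the treewidth. On the other hand G contains the 3-clique {0, 1, 2}. A clique must lie in a single bag of any decomposition, so no decomposition can have width below 2. The upper and lower bounds meet at 2, so that is the treewidth.

Treewidth 2.
One optimal decomposition is:
Bags: B1 = {0, 1, 2}  B2 = {1, 2, 5}  B3 = {0, 2, 3}  B4 = {0, 2, 4}
Tree: B1–B2, B1–B3, B3–B4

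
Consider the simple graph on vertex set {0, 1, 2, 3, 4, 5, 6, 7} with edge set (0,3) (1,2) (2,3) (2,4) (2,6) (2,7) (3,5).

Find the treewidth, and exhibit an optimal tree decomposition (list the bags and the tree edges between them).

The largest bag has 2 vertices, giving width 1; this decomposition certifies tw(G) ≤ 1. Since G has at least one edge (e.g. 2–6), it is not an edgeless graph, so tw(G) ≥ 1. The upper and lower bounds meet at 1, so that is the treewidth.

Treewidth 1.
One such decomposition:
Bags: B1 = {2, 6}  B2 = {2, 3}  B3 = {2, 7}  B4 = {1, 2}  B5 = {0, 3}  B6 = {2, 4}  B7 = {3, 5}
Tree: B1–B2, B2–B3, B1–B4, B2–B5, B4–B6, B2–B7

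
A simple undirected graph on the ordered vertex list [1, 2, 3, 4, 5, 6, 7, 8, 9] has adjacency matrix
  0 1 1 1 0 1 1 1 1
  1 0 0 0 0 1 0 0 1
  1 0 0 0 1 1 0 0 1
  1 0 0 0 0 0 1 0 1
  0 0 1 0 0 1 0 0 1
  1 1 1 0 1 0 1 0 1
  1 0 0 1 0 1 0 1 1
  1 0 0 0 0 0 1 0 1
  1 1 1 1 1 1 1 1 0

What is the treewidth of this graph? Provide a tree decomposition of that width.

Treewidth 3.
One such decomposition:
Bags: B1 = {1, 7, 8, 9}  B2 = {1, 6, 7, 9}  B3 = {1, 4, 7, 9}  B4 = {1, 3, 6, 9}  B5 = {3, 5, 6, 9}  B6 = {1, 2, 6, 9}
Tree: B1–B2, B2–B3, B2–B4, B4–B5, B4–B6

Every bag has size at most 4, so the width is 4 − 1 = 3 and tw(G) ≤ 3. On the other hand G contains the 4-clique {1, 7, 8, 9}. A clique must lie in a single bag of any decomposition, so no decomposition can have width below 3. Hence tw(G) = 3 exactly.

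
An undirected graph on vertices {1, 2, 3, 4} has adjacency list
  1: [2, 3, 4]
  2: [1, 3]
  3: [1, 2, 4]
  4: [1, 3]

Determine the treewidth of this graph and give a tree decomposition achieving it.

Every bag has size at most 3, so the width is 3 − 1 = 2 and tw(G) ≤ 2. Conversely, {1, 2, 3} is a clique of size 3, and the vertices of any clique must share a bag in every tree decomposition; so some bag has ≥ 3 vertices and tw(G) ≥ 2. The upper and lower bounds meet at 2, so that is the treewidth.

Treewidth 2.
One optimal decomposition is:
Bags: B1 = {1, 2, 3}  B2 = {1, 3, 4}
Tree: B1–B2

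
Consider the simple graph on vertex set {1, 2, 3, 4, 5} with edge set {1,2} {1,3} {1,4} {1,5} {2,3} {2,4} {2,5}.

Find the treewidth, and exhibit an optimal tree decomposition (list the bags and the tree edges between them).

Treewidth 2.
Bags: B1 = {1, 2, 5}  B2 = {1, 2, 3}  B3 = {1, 2, 4}
Tree: B1–B2, B2–B3

Each bag holds 3 vertices, so the decomposition has width 2, which upper-bounds the treewidth. Conversely, {1, 2, 3} is a clique of size 3, and the vertices of any clique must share a bag in every tree decomposition; so some bag has ≥ 3 vertices and tw(G) ≥ 2. Hence tw(G) = 2 exactly.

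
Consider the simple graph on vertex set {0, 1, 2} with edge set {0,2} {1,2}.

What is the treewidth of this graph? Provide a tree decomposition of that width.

The largest bag has 2 vertices, giving width 1; this decomposition certifies tw(G) ≤ 1. G has an edge, so its treewidth is at least 1. Combining the bounds, tw(G) = 1.

Treewidth 1.
Bags: B1 = {1, 2}  B2 = {0, 2}
Tree: B1–B2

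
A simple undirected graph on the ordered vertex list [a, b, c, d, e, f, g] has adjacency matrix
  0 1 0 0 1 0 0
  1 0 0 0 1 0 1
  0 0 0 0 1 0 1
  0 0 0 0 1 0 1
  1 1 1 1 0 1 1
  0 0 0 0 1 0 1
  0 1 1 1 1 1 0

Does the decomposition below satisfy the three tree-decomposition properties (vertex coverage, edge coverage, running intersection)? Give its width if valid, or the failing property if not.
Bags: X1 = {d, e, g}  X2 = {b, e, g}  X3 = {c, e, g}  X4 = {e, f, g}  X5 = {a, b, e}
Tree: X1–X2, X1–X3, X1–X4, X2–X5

Vertex coverage: the bags together contain {a, b, c, d, e, f, g}, the full vertex set. Edge coverage: each edge of G has both endpoints in at least one bag. Running intersection: for every vertex, the bags containing it form a connected subtree. All three properties hold, so this is a valid tree decomposition of width max|bag| − 1 = 2, and hence tw(G) ≤ 2.

Yes; width 2.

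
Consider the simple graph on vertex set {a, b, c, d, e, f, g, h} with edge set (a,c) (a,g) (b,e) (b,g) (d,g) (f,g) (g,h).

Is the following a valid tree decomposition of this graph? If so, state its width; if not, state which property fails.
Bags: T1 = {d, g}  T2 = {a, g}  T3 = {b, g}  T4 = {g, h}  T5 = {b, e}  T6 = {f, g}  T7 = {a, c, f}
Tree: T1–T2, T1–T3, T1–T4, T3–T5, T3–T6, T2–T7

A tree decomposition must satisfy three properties: every vertex lies in some bag; for every edge, both endpoints lie together in some bag; and for every vertex, the bags containing it form a connected subtree. Here bags containing vertex f are not connected in the tree, so the decomposition is invalid.

No — bags containing vertex f are not connected in the tree.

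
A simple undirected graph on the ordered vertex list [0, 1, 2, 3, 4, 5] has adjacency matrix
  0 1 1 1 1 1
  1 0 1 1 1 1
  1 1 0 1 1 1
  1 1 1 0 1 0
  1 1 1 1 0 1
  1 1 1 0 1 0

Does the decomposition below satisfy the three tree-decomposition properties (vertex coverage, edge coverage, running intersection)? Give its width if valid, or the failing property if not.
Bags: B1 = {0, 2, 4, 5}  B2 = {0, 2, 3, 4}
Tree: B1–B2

A tree decomposition must satisfy three properties: every vertex lies in some bag; for every edge, both endpoints lie together in some bag; and for every vertex, the bags containing it form a connected subtree. Here vertex 1 appears in no bag, so the decomposition is invalid.

No — vertex 1 appears in no bag.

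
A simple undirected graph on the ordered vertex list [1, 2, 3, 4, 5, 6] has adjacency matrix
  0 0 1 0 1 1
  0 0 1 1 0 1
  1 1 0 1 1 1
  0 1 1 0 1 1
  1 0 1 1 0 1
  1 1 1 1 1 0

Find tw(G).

A width-3 tree decomposition is:
Bags: B1 = {1, 3, 5, 6}  B2 = {3, 4, 5, 6}  B3 = {2, 3, 4, 6}
Tree: B1–B2, B2–B3
Each bag holds 4 vertices, so the decomposition has width 3, which upper-bounds the treewidth. Conversely, {1, 3, 5, 6} is a clique of size 4, and the vertices of any clique must share a bag in every tree decomposition; so some bag has ≥ 4 vertices and tw(G) ≥ 3. The upper and lower bounds meet at 3, so that is the treewidth.

3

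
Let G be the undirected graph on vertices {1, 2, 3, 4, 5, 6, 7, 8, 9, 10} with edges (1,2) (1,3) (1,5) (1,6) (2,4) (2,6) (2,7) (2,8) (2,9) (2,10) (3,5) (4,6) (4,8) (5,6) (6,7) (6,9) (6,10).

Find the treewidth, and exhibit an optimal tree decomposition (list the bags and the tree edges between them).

Every bag has size at most 3, so the width is 3 − 1 = 2 and tw(G) ≤ 2. For the lower bound, the 3 vertices {2, 4, 8} are pairwise adjacent, and any tree decomposition puts a clique entirely inside one bag — forcing width ≥ 2. Therefore the treewidth is 2.

Treewidth 2.
One optimal decomposition is:
Bags: B1 = {2, 6, 7}  B2 = {1, 2, 6}  B3 = {1, 5, 6}  B4 = {1, 3, 5}  B5 = {2, 4, 6}  B6 = {2, 4, 8}  B7 = {2, 6, 10}  B8 = {2, 6, 9}
Tree: B1–B2, B2–B3, B3–B4, B1–B5, B5–B6, B1–B7, B2–B8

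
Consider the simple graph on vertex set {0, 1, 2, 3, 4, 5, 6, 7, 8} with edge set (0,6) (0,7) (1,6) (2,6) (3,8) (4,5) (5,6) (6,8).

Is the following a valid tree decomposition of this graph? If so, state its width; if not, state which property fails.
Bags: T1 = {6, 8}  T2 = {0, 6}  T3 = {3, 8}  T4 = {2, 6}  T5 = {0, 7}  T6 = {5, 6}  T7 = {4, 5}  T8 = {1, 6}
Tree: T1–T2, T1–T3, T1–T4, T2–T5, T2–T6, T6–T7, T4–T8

Vertex coverage: the bags together contain {0, 1, 2, 3, 4, 5, 6, 7, 8}, the full vertex set. Edge coverage: each edge of G has both endpoints in at least one bag. Running intersection: for every vertex, the bags containing it form a connected subtree. All three properties hold, so this is a valid tree decomposition of width max|bag| − 1 = 1, and hence tw(G) ≤ 1.

Yes; width 1.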